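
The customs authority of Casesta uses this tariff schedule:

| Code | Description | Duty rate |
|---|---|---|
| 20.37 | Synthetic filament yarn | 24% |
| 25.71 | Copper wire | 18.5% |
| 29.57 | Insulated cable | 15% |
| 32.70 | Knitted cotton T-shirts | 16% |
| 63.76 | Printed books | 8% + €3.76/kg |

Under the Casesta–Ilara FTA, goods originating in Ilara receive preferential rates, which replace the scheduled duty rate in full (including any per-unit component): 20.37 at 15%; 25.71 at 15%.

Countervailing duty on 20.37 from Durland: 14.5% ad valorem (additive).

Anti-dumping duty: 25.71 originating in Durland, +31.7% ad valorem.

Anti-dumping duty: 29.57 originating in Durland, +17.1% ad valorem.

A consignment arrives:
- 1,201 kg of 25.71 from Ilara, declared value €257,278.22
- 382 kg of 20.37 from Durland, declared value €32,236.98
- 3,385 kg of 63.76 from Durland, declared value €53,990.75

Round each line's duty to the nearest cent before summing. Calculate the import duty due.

€68,049.83

Line 1 (25.71, Ilara, 1,201 kg, €257,278.22):
Base rate for 25.71 is 18.5%.
Origin Ilara qualifies under the Casesta–Ilara agreement and 25.71 is covered: preferential rate 15% applies instead.
The additional-duty order on 25.71 targets Durland, not Ilara; it does not apply.
Duty = €257,278.22 × 15% = €38,591.73.
Line 2 (20.37, Durland, 382 kg, €32,236.98):
Base rate for 20.37 is 24%.
20.37 has an FTA preferential rate, but origin Durland is not Ilara; base rate stands.
Additional duty on 20.37 from Durland: +14.5%. Applied ad valorem rate: 24% + 14.5% = 38.5%.
Duty = €32,236.98 × 38.5% = €12,411.24.
Line 3 (63.76, Durland, 3,385 kg, €53,990.75):
Base rate for 63.76 is 8% + €3.76/kg.
Duty = €53,990.75 × 8% + 3,385 × €3.76 = €17,046.86.
Total = €38,591.73 + €12,411.24 + €17,046.86 = €68,049.83.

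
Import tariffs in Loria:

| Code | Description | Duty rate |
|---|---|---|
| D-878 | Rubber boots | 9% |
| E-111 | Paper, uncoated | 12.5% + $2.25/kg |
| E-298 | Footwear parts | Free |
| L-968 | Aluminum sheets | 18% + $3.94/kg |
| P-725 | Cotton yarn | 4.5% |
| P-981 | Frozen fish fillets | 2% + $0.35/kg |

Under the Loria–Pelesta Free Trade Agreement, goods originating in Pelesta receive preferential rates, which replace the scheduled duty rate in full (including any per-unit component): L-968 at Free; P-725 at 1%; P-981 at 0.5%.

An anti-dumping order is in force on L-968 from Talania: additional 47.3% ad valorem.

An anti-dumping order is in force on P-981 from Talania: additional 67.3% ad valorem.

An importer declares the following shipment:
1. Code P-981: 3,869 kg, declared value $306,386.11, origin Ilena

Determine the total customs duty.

$7,481.87

Line 1 (P-981, Ilena, 3,869 kg, $306,386.11):
Base rate for P-981 is 2% + $0.35/kg.
P-981 has an FTA preferential rate, but origin Ilena is not Pelesta; base rate stands.
The additional-duty order on P-981 targets Talania, not Ilena; it does not apply.
Duty = $306,386.11 × 2% + 3,869 × $0.35 = $7,481.87.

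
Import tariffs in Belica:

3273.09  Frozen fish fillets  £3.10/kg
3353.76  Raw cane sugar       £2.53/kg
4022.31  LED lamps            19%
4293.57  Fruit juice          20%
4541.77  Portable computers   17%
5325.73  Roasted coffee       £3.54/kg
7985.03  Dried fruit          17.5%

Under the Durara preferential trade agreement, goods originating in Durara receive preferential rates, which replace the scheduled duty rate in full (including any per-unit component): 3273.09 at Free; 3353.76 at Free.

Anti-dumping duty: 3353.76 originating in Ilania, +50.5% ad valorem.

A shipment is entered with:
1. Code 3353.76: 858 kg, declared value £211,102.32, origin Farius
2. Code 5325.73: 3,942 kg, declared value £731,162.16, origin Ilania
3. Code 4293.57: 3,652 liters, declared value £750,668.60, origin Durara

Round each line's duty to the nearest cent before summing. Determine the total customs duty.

Line 1 (3353.76, Farius, 858 kg, £211,102.32):
Base rate for 3353.76 is £2.53/kg.
3353.76 has an FTA preferential rate, but origin Farius is not Durara; base rate stands.
The additional-duty order on 3353.76 targets Ilania, not Farius; it does not apply.
Duty = 858 × £2.53 = £2,170.74.
Line 2 (5325.73, Ilania, 3,942 kg, £731,162.16):
Base rate for 5325.73 is £3.54/kg.
Duty = 3,942 × £3.54 = £13,954.68.
Line 3 (4293.57, Durara, 3,652 liters, £750,668.60):
Base rate for 4293.57 is 20%.
Origin Durara is the FTA partner but 4293.57 is not on the preference list; base rate stands.
Duty = £750,668.60 × 20% = £150,133.72.
Total = £2,170.74 + £13,954.68 + £150,133.72 = £166,259.14.

£166,259.14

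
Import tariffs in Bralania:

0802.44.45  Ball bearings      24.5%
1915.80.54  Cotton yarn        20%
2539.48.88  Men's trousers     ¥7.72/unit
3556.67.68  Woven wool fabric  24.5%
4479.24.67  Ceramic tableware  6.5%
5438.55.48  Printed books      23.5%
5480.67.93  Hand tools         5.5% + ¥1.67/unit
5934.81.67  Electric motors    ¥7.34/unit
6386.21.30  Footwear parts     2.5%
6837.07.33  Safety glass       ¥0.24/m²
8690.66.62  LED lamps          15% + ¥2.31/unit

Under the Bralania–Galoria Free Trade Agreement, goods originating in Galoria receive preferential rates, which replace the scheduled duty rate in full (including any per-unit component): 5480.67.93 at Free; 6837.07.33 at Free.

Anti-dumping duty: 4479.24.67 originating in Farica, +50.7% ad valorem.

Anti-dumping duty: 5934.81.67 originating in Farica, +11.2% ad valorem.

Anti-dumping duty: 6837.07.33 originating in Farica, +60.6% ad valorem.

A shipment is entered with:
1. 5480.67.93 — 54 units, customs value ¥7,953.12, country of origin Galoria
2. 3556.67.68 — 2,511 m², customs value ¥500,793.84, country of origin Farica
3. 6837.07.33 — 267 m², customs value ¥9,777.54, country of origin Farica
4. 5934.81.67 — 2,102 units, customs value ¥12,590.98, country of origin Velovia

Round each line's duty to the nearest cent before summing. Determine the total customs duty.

Line 1 (5480.67.93, Galoria, 54 units, ¥7,953.12):
Base rate for 5480.67.93 is 5.5% + ¥1.67/unit.
Origin Galoria qualifies under the Bralania–Galoria agreement and 5480.67.93 is covered: preferential rate Free applies instead.
Duty = ¥7,953.12 × 0% = ¥0.00.
Line 2 (3556.67.68, Farica, 2,511 m², ¥500,793.84):
Base rate for 3556.67.68 is 24.5%.
Duty = ¥500,793.84 × 24.5% = ¥122,694.49.
Line 3 (6837.07.33, Farica, 267 m², ¥9,777.54):
Base rate for 6837.07.33 is ¥0.24/m².
6837.07.33 has an FTA preferential rate, but origin Farica is not Galoria; base rate stands.
Additional duty on 6837.07.33 from Farica: +60.6% ad valorem. Applied ad valorem rate = 60.6%.
Duty = ¥9,777.54 × 60.6% + 267 × ¥0.24 = ¥5,989.27.
Line 4 (5934.81.67, Velovia, 2,102 units, ¥12,590.98):
Base rate for 5934.81.67 is ¥7.34/unit.
The additional-duty order on 5934.81.67 targets Farica, not Velovia; it does not apply.
Duty = 2,102 × ¥7.34 = ¥15,428.68.
Total = ¥0.00 + ¥122,694.49 + ¥5,989.27 + ¥15,428.68 = ¥144,112.44.

¥144,112.44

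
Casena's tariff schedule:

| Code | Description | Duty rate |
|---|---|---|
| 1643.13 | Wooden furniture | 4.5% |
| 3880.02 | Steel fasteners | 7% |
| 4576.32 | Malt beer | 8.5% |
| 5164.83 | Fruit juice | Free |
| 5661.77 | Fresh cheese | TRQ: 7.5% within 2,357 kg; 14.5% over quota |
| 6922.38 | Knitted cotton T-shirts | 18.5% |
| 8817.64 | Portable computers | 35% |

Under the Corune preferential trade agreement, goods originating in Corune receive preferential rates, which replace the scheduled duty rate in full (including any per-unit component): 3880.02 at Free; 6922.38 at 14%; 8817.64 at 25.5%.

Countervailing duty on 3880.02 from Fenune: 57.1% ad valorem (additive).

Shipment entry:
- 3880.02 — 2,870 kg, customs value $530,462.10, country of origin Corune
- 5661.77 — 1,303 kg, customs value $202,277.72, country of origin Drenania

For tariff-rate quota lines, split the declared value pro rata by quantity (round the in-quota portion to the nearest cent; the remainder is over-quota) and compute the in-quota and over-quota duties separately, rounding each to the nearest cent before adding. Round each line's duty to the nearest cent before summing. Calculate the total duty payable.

$15,170.83

Line 1 (3880.02, Corune, 2,870 kg, $530,462.10):
Base rate for 3880.02 is 7%.
Origin Corune qualifies under the Casena–Corune agreement and 3880.02 is covered: preferential rate Free applies instead.
The additional-duty order on 3880.02 targets Fenune, not Corune; it does not apply.
Duty = $530,462.10 × 0% = $0.00.
Line 2 (5661.77, Drenania, 1,303 kg, $202,277.72):
Code 5661.77 is under a tariff-rate quota (threshold 2,357 kg). Quantity 1,303 kg is within the quota, so the in-quota rate 7.5% applies to the full value.
Duty = $202,277.72 × 7.5% = $15,170.83.
Total = $0.00 + $15,170.83 = $15,170.83.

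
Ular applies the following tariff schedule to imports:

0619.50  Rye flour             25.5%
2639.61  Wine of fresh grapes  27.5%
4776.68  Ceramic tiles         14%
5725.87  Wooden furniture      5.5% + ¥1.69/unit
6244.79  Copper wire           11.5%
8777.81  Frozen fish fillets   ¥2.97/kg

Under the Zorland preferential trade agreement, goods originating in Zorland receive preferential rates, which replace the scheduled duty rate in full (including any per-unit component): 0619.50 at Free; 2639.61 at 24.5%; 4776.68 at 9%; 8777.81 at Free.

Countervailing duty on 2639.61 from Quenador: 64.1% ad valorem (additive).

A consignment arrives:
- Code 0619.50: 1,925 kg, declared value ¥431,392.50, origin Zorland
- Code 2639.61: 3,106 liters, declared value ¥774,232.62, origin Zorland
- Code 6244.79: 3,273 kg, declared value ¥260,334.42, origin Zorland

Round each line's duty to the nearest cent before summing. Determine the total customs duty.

¥219,625.45

Line 1 (0619.50, Zorland, 1,925 kg, ¥431,392.50):
Base rate for 0619.50 is 25.5%.
Origin Zorland qualifies under the Ular–Zorland agreement and 0619.50 is covered: preferential rate Free applies instead.
Duty = ¥431,392.50 × 0% = ¥0.00.
Line 2 (2639.61, Zorland, 3,106 liters, ¥774,232.62):
Base rate for 2639.61 is 27.5%.
Origin Zorland qualifies under the Ular–Zorland agreement and 2639.61 is covered: preferential rate 24.5% applies instead.
The additional-duty order on 2639.61 targets Quenador, not Zorland; it does not apply.
Duty = ¥774,232.62 × 24.5% = ¥189,686.99.
Line 3 (6244.79, Zorland, 3,273 kg, ¥260,334.42):
Base rate for 6244.79 is 11.5%.
Origin Zorland is the FTA partner but 6244.79 is not on the preference list; base rate stands.
Duty = ¥260,334.42 × 11.5% = ¥29,938.46.
Total = ¥0.00 + ¥189,686.99 + ¥29,938.46 = ¥219,625.45.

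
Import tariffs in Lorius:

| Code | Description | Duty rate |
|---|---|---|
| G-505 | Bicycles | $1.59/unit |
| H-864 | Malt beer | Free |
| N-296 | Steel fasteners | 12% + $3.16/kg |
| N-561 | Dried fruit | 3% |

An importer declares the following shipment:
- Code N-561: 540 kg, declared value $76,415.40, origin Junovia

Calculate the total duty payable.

Line 1 (N-561, Junovia, 540 kg, $76,415.40):
Base rate for N-561 is 3%.
Duty = $76,415.40 × 3% = $2,292.46.

$2,292.46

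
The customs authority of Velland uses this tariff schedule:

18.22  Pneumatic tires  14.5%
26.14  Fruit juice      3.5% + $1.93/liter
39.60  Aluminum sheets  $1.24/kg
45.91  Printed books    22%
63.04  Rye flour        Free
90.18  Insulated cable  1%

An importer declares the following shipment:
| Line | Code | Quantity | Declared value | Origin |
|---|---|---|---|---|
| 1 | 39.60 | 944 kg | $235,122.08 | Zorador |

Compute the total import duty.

Line 1 (39.60, Zorador, 944 kg, $235,122.08):
Base rate for 39.60 is $1.24/kg.
Duty = 944 × $1.24 = $1,170.56.

$1,170.56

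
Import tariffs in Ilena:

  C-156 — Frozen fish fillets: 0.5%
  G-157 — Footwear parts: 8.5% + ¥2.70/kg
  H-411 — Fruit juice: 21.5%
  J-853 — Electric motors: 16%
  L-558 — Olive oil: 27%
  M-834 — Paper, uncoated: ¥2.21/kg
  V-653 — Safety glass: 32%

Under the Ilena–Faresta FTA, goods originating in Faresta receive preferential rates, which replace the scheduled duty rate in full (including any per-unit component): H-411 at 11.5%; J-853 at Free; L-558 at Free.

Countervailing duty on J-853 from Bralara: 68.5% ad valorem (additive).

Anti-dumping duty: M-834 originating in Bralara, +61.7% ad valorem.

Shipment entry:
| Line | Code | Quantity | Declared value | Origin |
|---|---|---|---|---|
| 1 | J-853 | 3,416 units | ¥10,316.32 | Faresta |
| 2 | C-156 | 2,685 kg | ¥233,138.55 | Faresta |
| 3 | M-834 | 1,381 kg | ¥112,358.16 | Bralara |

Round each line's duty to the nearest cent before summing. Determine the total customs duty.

¥73,542.68

Line 1 (J-853, Faresta, 3,416 units, ¥10,316.32):
Base rate for J-853 is 16%.
Origin Faresta qualifies under the Ilena–Faresta agreement and J-853 is covered: preferential rate Free applies instead.
The additional-duty order on J-853 targets Bralara, not Faresta; it does not apply.
Duty = ¥10,316.32 × 0% = ¥0.00.
Line 2 (C-156, Faresta, 2,685 kg, ¥233,138.55):
Base rate for C-156 is 0.5%.
Origin Faresta is the FTA partner but C-156 is not on the preference list; base rate stands.
Duty = ¥233,138.55 × 0.5% = ¥1,165.69.
Line 3 (M-834, Bralara, 1,381 kg, ¥112,358.16):
Base rate for M-834 is ¥2.21/kg.
Additional duty on M-834 from Bralara: +61.7% ad valorem. Applied ad valorem rate = 61.7%.
Duty = ¥112,358.16 × 61.7% + 1,381 × ¥2.21 = ¥72,376.99.
Total = ¥0.00 + ¥1,165.69 + ¥72,376.99 = ¥73,542.68.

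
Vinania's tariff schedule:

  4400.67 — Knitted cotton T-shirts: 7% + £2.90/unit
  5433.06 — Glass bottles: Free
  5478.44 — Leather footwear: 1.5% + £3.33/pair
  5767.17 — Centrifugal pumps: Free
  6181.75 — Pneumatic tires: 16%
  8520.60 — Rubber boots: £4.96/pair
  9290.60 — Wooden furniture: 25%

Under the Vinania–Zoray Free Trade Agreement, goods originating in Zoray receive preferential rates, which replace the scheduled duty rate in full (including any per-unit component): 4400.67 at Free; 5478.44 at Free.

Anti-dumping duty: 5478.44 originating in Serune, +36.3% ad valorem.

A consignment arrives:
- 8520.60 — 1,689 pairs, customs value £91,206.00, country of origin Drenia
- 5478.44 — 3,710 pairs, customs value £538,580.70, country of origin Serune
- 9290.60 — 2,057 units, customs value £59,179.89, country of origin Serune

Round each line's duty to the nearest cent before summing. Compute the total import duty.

Line 1 (8520.60, Drenia, 1,689 pairs, £91,206.00):
Base rate for 8520.60 is £4.96/pair.
Duty = 1,689 × £4.96 = £8,377.44.
Line 2 (5478.44, Serune, 3,710 pairs, £538,580.70):
Base rate for 5478.44 is 1.5% + £3.33/pair.
5478.44 has an FTA preferential rate, but origin Serune is not Zoray; base rate stands.
Additional duty on 5478.44 from Serune: +36.3%. Applied ad valorem rate: 1.5% + 36.3% = 37.8%.
Duty = £538,580.70 × 37.8% + 3,710 × £3.33 = £215,937.80.
Line 3 (9290.60, Serune, 2,057 units, £59,179.89):
Base rate for 9290.60 is 25%.
Duty = £59,179.89 × 25% = £14,794.97.
Total = £8,377.44 + £215,937.80 + £14,794.97 = £239,110.21.

£239,110.21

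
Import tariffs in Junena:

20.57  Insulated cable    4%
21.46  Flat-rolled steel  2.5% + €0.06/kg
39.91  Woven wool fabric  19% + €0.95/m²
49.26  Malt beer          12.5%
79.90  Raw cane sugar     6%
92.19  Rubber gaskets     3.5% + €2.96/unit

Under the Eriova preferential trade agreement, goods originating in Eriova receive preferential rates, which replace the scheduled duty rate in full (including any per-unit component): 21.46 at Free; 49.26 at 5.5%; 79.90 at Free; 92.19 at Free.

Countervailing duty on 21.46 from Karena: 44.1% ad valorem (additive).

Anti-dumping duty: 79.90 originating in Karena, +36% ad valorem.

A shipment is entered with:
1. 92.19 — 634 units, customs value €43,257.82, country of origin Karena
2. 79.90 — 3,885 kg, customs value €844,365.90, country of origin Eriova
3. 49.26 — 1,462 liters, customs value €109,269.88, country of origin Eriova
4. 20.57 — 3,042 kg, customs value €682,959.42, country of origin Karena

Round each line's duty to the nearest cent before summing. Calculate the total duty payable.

Line 1 (92.19, Karena, 634 units, €43,257.82):
Base rate for 92.19 is 3.5% + €2.96/unit.
92.19 has an FTA preferential rate, but origin Karena is not Eriova; base rate stands.
Duty = €43,257.82 × 3.5% + 634 × €2.96 = €3,390.66.
Line 2 (79.90, Eriova, 3,885 kg, €844,365.90):
Base rate for 79.90 is 6%.
Origin Eriova qualifies under the Junena–Eriova agreement and 79.90 is covered: preferential rate Free applies instead.
The additional-duty order on 79.90 targets Karena, not Eriova; it does not apply.
Duty = €844,365.90 × 0% = €0.00.
Line 3 (49.26, Eriova, 1,462 liters, €109,269.88):
Base rate for 49.26 is 12.5%.
Origin Eriova qualifies under the Junena–Eriova agreement and 49.26 is covered: preferential rate 5.5% applies instead.
Duty = €109,269.88 × 5.5% = €6,009.84.
Line 4 (20.57, Karena, 3,042 kg, €682,959.42):
Base rate for 20.57 is 4%.
Duty = €682,959.42 × 4% = €27,318.38.
Total = €3,390.66 + €0.00 + €6,009.84 + €27,318.38 = €36,718.88.

€36,718.88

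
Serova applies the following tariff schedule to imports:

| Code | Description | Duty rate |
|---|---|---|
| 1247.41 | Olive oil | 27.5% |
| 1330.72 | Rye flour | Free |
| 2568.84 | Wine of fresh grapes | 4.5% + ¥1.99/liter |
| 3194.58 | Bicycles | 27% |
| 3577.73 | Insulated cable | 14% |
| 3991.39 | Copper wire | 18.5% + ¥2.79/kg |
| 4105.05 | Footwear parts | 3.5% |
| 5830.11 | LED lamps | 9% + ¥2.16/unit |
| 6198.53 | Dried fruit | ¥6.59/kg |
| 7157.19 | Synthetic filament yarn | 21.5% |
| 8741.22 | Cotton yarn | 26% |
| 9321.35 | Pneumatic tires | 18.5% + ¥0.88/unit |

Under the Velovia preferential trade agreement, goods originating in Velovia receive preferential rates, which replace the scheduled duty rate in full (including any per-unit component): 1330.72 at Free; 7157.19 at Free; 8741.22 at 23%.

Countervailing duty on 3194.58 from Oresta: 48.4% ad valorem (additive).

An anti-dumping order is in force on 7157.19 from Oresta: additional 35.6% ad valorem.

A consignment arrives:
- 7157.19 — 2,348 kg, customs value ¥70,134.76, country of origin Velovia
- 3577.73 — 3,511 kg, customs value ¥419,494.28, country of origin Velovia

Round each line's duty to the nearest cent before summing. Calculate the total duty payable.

Line 1 (7157.19, Velovia, 2,348 kg, ¥70,134.76):
Base rate for 7157.19 is 21.5%.
Origin Velovia qualifies under the Serova–Velovia agreement and 7157.19 is covered: preferential rate Free applies instead.
The additional-duty order on 7157.19 targets Oresta, not Velovia; it does not apply.
Duty = ¥70,134.76 × 0% = ¥0.00.
Line 2 (3577.73, Velovia, 3,511 kg, ¥419,494.28):
Base rate for 3577.73 is 14%.
Origin Velovia is the FTA partner but 3577.73 is not on the preference list; base rate stands.
Duty = ¥419,494.28 × 14% = ¥58,729.20.
Total = ¥0.00 + ¥58,729.20 = ¥58,729.20.

¥58,729.20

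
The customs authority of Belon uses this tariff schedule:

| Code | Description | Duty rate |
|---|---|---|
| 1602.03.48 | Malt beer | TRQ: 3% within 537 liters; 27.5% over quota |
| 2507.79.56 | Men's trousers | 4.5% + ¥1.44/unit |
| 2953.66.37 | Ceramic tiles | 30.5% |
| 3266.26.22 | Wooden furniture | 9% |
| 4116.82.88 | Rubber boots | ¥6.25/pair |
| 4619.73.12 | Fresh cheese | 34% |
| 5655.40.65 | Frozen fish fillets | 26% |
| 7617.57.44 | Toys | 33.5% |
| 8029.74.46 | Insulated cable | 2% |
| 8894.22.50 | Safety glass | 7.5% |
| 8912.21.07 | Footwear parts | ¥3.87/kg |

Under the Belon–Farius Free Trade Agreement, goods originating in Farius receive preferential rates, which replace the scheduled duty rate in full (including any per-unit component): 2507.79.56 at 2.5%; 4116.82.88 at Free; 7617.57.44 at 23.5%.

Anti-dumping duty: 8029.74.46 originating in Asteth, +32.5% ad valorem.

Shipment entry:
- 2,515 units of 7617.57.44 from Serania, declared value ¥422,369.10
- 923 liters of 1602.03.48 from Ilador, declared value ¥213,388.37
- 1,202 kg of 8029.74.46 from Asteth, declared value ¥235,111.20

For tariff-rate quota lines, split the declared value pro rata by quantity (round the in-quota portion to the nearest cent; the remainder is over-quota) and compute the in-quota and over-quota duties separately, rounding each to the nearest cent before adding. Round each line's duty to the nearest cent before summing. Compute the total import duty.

¥250,872.30

Line 1 (7617.57.44, Serania, 2,515 units, ¥422,369.10):
Base rate for 7617.57.44 is 33.5%.
7617.57.44 has an FTA preferential rate, but origin Serania is not Farius; base rate stands.
Duty = ¥422,369.10 × 33.5% = ¥141,493.65.
Line 2 (1602.03.48, Ilador, 923 liters, ¥213,388.37):
Code 1602.03.48 is under a tariff-rate quota (threshold 537 liters). In-quota: 537 liters at 3%; over-quota: 386 liters at 27.5%.
Pro-rata value split: in-quota = ¥213,388.37 × 537/923 = ¥124,149.03; over-quota = ¥213,388.37 − ¥124,149.03 = ¥89,239.34.
In-quota duty = ¥124,149.03 × 3% = ¥3,724.47. Over-quota duty = ¥89,239.34 × 27.5% = ¥24,540.82.
Line duty = ¥3,724.47 + ¥24,540.82 = ¥28,265.29.
Line 3 (8029.74.46, Asteth, 1,202 kg, ¥235,111.20):
Base rate for 8029.74.46 is 2%.
Additional duty on 8029.74.46 from Asteth: +32.5%. Applied ad valorem rate: 2% + 32.5% = 34.5%.
Duty = ¥235,111.20 × 34.5% = ¥81,113.36.
Total = ¥141,493.65 + ¥28,265.29 + ¥81,113.36 = ¥250,872.30.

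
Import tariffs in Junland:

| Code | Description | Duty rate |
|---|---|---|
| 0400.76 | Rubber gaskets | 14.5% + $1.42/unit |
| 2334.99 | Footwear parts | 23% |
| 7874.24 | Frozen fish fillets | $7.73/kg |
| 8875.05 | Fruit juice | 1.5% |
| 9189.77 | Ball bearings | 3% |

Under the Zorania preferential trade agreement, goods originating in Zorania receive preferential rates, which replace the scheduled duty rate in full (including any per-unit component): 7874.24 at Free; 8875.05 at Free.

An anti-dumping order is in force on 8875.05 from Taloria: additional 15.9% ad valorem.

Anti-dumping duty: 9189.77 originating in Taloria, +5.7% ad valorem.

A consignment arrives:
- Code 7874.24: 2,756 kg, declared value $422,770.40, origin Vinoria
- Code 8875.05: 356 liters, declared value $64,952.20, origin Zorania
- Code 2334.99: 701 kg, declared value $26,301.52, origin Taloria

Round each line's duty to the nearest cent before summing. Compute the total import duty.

Line 1 (7874.24, Vinoria, 2,756 kg, $422,770.40):
Base rate for 7874.24 is $7.73/kg.
7874.24 has an FTA preferential rate, but origin Vinoria is not Zorania; base rate stands.
Duty = 2,756 × $7.73 = $21,303.88.
Line 2 (8875.05, Zorania, 356 liters, $64,952.20):
Base rate for 8875.05 is 1.5%.
Origin Zorania qualifies under the Junland–Zorania agreement and 8875.05 is covered: preferential rate Free applies instead.
The additional-duty order on 8875.05 targets Taloria, not Zorania; it does not apply.
Duty = $64,952.20 × 0% = $0.00.
Line 3 (2334.99, Taloria, 701 kg, $26,301.52):
Base rate for 2334.99 is 23%.
Duty = $26,301.52 × 23% = $6,049.35.
Total = $21,303.88 + $0.00 + $6,049.35 = $27,353.23.

$27,353.23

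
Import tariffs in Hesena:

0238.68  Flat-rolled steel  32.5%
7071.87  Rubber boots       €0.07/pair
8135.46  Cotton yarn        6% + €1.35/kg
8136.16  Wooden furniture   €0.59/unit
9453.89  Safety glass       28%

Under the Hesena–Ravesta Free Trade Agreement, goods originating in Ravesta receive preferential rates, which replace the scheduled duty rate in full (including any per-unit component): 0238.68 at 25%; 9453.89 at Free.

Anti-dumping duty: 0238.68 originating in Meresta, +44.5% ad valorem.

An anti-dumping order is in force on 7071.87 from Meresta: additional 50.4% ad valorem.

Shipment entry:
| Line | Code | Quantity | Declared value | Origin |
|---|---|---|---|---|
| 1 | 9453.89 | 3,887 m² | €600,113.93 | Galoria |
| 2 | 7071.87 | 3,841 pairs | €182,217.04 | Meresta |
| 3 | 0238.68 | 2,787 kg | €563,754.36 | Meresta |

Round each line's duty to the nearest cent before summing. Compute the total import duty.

€694,229.02

Line 1 (9453.89, Galoria, 3,887 m², €600,113.93):
Base rate for 9453.89 is 28%.
9453.89 has an FTA preferential rate, but origin Galoria is not Ravesta; base rate stands.
Duty = €600,113.93 × 28% = €168,031.90.
Line 2 (7071.87, Meresta, 3,841 pairs, €182,217.04):
Base rate for 7071.87 is €0.07/pair.
Additional duty on 7071.87 from Meresta: +50.4% ad valorem. Applied ad valorem rate = 50.4%.
Duty = €182,217.04 × 50.4% + 3,841 × €0.07 = €92,106.26.
Line 3 (0238.68, Meresta, 2,787 kg, €563,754.36):
Base rate for 0238.68 is 32.5%.
0238.68 has an FTA preferential rate, but origin Meresta is not Ravesta; base rate stands.
Additional duty on 0238.68 from Meresta: +44.5%. Applied ad valorem rate: 32.5% + 44.5% = 77%.
Duty = €563,754.36 × 77% = €434,090.86.
Total = €168,031.90 + €92,106.26 + €434,090.86 = €694,229.02.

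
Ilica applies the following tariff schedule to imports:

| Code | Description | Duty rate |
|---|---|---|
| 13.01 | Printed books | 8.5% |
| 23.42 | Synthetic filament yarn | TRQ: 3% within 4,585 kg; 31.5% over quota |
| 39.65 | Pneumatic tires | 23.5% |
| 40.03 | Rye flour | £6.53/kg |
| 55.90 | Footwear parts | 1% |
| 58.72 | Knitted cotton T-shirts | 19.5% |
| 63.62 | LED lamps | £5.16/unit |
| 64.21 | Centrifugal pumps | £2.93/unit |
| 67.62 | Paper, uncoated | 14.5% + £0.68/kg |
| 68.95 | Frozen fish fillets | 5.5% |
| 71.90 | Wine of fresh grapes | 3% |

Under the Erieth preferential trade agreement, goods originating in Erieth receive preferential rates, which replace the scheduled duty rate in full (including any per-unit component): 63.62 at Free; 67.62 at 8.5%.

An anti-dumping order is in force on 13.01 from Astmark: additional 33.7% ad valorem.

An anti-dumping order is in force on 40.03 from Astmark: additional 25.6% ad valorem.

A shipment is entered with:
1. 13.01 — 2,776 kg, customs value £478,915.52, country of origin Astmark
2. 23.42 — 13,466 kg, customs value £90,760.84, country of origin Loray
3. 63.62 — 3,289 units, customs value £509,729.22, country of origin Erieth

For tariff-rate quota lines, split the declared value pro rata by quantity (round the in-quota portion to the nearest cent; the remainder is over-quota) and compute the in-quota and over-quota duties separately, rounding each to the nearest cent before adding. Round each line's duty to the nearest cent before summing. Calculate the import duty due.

£221,884.69

Line 1 (13.01, Astmark, 2,776 kg, £478,915.52):
Base rate for 13.01 is 8.5%.
Additional duty on 13.01 from Astmark: +33.7%. Applied ad valorem rate: 8.5% + 33.7% = 42.2%.
Duty = £478,915.52 × 42.2% = £202,102.35.
Line 2 (23.42, Loray, 13,466 kg, £90,760.84):
Code 23.42 is under a tariff-rate quota (threshold 4,585 kg). In-quota: 4,585 kg at 3%; over-quota: 8,881 kg at 31.5%.
Pro-rata value split: in-quota = £90,760.84 × 4,585/13,466 = £30,902.90; over-quota = £90,760.84 − £30,902.90 = £59,857.94.
In-quota duty = £30,902.90 × 3% = £927.09. Over-quota duty = £59,857.94 × 31.5% = £18,855.25.
Line duty = £927.09 + £18,855.25 = £19,782.34.
Line 3 (63.62, Erieth, 3,289 units, £509,729.22):
Base rate for 63.62 is £5.16/unit.
Origin Erieth qualifies under the Ilica–Erieth agreement and 63.62 is covered: preferential rate Free applies instead.
Duty = £509,729.22 × 0% = £0.00.
Total = £202,102.35 + £19,782.34 + £0.00 = £221,884.69.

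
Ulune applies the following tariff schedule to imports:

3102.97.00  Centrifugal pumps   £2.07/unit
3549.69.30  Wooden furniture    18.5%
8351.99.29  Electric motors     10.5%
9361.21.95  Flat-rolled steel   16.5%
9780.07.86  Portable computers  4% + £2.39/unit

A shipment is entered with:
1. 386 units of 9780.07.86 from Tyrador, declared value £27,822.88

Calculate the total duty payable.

£2,035.46

Line 1 (9780.07.86, Tyrador, 386 units, £27,822.88):
Base rate for 9780.07.86 is 4% + £2.39/unit.
Duty = £27,822.88 × 4% + 386 × £2.39 = £2,035.46.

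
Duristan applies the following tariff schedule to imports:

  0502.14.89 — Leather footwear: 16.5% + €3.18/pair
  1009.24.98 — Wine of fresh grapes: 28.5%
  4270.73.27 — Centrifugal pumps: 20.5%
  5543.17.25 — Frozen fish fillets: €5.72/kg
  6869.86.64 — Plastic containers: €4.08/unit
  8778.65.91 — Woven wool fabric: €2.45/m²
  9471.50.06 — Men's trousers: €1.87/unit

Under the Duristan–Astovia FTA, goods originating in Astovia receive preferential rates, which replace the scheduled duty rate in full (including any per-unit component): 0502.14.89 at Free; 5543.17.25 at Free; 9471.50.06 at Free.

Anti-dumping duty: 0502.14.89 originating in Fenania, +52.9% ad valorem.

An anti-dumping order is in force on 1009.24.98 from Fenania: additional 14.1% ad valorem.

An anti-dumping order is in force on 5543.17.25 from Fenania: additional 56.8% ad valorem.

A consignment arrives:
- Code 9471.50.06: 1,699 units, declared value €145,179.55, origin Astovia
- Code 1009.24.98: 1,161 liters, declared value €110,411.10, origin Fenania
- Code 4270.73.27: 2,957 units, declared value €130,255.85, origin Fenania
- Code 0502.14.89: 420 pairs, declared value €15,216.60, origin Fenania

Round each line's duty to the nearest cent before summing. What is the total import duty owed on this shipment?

€85,633.50

Line 1 (9471.50.06, Astovia, 1,699 units, €145,179.55):
Base rate for 9471.50.06 is €1.87/unit.
Origin Astovia qualifies under the Duristan–Astovia agreement and 9471.50.06 is covered: preferential rate Free applies instead.
Duty = €145,179.55 × 0% = €0.00.
Line 2 (1009.24.98, Fenania, 1,161 liters, €110,411.10):
Base rate for 1009.24.98 is 28.5%.
Additional duty on 1009.24.98 from Fenania: +14.1%. Applied ad valorem rate: 28.5% + 14.1% = 42.6%.
Duty = €110,411.10 × 42.6% = €47,035.13.
Line 3 (4270.73.27, Fenania, 2,957 units, €130,255.85):
Base rate for 4270.73.27 is 20.5%.
Duty = €130,255.85 × 20.5% = €26,702.45.
Line 4 (0502.14.89, Fenania, 420 pairs, €15,216.60):
Base rate for 0502.14.89 is 16.5% + €3.18/pair.
0502.14.89 has an FTA preferential rate, but origin Fenania is not Astovia; base rate stands.
Additional duty on 0502.14.89 from Fenania: +52.9%. Applied ad valorem rate: 16.5% + 52.9% = 69.4%.
Duty = €15,216.60 × 69.4% + 420 × €3.18 = €11,895.92.
Total = €0.00 + €47,035.13 + €26,702.45 + €11,895.92 = €85,633.50.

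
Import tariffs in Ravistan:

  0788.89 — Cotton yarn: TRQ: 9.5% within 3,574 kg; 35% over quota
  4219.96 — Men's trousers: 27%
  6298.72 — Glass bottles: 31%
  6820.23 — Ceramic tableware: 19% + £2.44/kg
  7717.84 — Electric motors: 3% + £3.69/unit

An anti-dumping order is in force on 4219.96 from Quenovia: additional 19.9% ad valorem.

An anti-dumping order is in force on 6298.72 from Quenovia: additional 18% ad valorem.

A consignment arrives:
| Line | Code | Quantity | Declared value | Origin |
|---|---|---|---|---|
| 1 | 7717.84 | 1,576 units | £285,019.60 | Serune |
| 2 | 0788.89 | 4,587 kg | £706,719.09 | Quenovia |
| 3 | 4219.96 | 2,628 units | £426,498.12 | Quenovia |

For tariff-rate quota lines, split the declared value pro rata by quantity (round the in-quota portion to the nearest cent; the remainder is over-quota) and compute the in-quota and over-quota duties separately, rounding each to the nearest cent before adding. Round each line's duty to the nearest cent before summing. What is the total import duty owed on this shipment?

£321,330.56

Line 1 (7717.84, Serune, 1,576 units, £285,019.60):
Base rate for 7717.84 is 3% + £3.69/unit.
Duty = £285,019.60 × 3% + 1,576 × £3.69 = £14,366.03.
Line 2 (0788.89, Quenovia, 4,587 kg, £706,719.09):
Code 0788.89 is under a tariff-rate quota (threshold 3,574 kg). In-quota: 3,574 kg at 9.5%; over-quota: 1,013 kg at 35%.
Pro-rata value split: in-quota = £706,719.09 × 3,574/4,587 = £550,646.18; over-quota = £706,719.09 − £550,646.18 = £156,072.91.
In-quota duty = £550,646.18 × 9.5% = £52,311.39. Over-quota duty = £156,072.91 × 35% = £54,625.52.
Line duty = £52,311.39 + £54,625.52 = £106,936.91.
Line 3 (4219.96, Quenovia, 2,628 units, £426,498.12):
Base rate for 4219.96 is 27%.
Additional duty on 4219.96 from Quenovia: +19.9%. Applied ad valorem rate: 27% + 19.9% = 46.9%.
Duty = £426,498.12 × 46.9% = £200,027.62.
Total = £14,366.03 + £106,936.91 + £200,027.62 = £321,330.56.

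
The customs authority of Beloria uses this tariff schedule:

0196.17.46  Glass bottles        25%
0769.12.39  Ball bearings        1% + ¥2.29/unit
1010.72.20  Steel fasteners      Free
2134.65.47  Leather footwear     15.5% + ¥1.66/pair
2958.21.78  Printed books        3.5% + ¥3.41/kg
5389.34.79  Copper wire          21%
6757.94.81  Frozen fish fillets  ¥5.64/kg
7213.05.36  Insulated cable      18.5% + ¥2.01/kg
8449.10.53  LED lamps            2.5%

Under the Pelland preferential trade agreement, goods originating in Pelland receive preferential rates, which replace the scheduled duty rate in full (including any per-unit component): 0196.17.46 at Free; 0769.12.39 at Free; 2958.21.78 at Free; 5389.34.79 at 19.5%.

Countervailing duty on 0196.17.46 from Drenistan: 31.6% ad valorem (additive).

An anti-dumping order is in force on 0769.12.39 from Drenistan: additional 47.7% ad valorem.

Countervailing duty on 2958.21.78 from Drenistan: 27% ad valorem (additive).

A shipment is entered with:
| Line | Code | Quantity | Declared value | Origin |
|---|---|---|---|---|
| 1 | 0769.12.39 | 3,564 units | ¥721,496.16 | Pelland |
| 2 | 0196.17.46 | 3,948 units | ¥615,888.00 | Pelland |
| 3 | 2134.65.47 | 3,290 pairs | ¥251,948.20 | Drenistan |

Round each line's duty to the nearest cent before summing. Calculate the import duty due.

¥44,513.37

Line 1 (0769.12.39, Pelland, 3,564 units, ¥721,496.16):
Base rate for 0769.12.39 is 1% + ¥2.29/unit.
Origin Pelland qualifies under the Beloria–Pelland agreement and 0769.12.39 is covered: preferential rate Free applies instead.
The additional-duty order on 0769.12.39 targets Drenistan, not Pelland; it does not apply.
Duty = ¥721,496.16 × 0% = ¥0.00.
Line 2 (0196.17.46, Pelland, 3,948 units, ¥615,888.00):
Base rate for 0196.17.46 is 25%.
Origin Pelland qualifies under the Beloria–Pelland agreement and 0196.17.46 is covered: preferential rate Free applies instead.
The additional-duty order on 0196.17.46 targets Drenistan, not Pelland; it does not apply.
Duty = ¥615,888.00 × 0% = ¥0.00.
Line 3 (2134.65.47, Drenistan, 3,290 pairs, ¥251,948.20):
Base rate for 2134.65.47 is 15.5% + ¥1.66/pair.
Duty = ¥251,948.20 × 15.5% + 3,290 × ¥1.66 = ¥44,513.37.
Total = ¥0.00 + ¥0.00 + ¥44,513.37 = ¥44,513.37.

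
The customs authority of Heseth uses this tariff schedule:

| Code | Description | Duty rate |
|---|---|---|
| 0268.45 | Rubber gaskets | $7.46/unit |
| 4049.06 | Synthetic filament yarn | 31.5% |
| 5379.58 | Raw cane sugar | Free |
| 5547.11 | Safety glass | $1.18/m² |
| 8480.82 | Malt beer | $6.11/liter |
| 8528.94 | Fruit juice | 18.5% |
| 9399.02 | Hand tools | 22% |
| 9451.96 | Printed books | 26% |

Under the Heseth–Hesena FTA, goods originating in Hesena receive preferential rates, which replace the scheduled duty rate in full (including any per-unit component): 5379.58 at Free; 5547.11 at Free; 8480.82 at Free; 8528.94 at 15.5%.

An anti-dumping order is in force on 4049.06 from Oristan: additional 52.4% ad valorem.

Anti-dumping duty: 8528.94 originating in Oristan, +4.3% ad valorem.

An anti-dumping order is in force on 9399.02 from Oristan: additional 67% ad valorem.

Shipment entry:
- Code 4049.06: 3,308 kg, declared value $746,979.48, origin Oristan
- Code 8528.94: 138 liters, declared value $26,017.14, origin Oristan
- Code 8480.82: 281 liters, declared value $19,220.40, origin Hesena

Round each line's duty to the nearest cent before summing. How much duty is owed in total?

Line 1 (4049.06, Oristan, 3,308 kg, $746,979.48):
Base rate for 4049.06 is 31.5%.
Additional duty on 4049.06 from Oristan: +52.4%. Applied ad valorem rate: 31.5% + 52.4% = 83.9%.
Duty = $746,979.48 × 83.9% = $626,715.78.
Line 2 (8528.94, Oristan, 138 liters, $26,017.14):
Base rate for 8528.94 is 18.5%.
8528.94 has an FTA preferential rate, but origin Oristan is not Hesena; base rate stands.
Additional duty on 8528.94 from Oristan: +4.3%. Applied ad valorem rate: 18.5% + 4.3% = 22.8%.
Duty = $26,017.14 × 22.8% = $5,931.91.
Line 3 (8480.82, Hesena, 281 liters, $19,220.40):
Base rate for 8480.82 is $6.11/liter.
Origin Hesena qualifies under the Heseth–Hesena agreement and 8480.82 is covered: preferential rate Free applies instead.
Duty = $19,220.40 × 0% = $0.00.
Total = $626,715.78 + $5,931.91 + $0.00 = $632,647.69.

$632,647.69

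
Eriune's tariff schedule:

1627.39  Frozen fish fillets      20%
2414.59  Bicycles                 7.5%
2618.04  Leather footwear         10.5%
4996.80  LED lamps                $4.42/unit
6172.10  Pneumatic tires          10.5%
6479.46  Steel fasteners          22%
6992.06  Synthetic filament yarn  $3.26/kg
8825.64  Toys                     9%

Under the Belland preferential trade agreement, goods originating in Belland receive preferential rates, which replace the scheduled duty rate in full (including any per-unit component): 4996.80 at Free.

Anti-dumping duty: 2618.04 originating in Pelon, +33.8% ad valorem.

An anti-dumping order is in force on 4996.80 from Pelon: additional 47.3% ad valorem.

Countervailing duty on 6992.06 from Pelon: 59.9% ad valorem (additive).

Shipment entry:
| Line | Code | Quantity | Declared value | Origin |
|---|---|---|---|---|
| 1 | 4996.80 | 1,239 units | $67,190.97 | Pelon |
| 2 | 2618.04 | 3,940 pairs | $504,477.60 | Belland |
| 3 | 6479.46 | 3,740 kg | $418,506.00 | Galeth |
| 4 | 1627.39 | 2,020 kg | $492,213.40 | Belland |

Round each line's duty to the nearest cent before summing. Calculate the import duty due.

$280,741.86

Line 1 (4996.80, Pelon, 1,239 units, $67,190.97):
Base rate for 4996.80 is $4.42/unit.
4996.80 has an FTA preferential rate, but origin Pelon is not Belland; base rate stands.
Additional duty on 4996.80 from Pelon: +47.3% ad valorem. Applied ad valorem rate = 47.3%.
Duty = $67,190.97 × 47.3% + 1,239 × $4.42 = $37,257.71.
Line 2 (2618.04, Belland, 3,940 pairs, $504,477.60):
Base rate for 2618.04 is 10.5%.
Origin Belland is the FTA partner but 2618.04 is not on the preference list; base rate stands.
The additional-duty order on 2618.04 targets Pelon, not Belland; it does not apply.
Duty = $504,477.60 × 10.5% = $52,970.15.
Line 3 (6479.46, Galeth, 3,740 kg, $418,506.00):
Base rate for 6479.46 is 22%.
Duty = $418,506.00 × 22% = $92,071.32.
Line 4 (1627.39, Belland, 2,020 kg, $492,213.40):
Base rate for 1627.39 is 20%.
Origin Belland is the FTA partner but 1627.39 is not on the preference list; base rate stands.
Duty = $492,213.40 × 20% = $98,442.68.
Total = $37,257.71 + $52,970.15 + $92,071.32 + $98,442.68 = $280,741.86.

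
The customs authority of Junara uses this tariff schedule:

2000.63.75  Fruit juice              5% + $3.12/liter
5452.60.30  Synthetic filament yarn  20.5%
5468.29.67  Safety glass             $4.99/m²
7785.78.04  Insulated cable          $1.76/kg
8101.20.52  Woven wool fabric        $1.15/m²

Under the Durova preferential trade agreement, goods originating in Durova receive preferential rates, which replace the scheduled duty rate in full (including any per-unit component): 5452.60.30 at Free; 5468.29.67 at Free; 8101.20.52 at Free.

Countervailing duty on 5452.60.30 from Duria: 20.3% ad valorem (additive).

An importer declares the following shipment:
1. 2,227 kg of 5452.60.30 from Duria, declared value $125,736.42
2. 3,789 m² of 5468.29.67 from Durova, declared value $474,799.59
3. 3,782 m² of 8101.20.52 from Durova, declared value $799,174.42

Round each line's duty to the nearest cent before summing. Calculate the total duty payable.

Line 1 (5452.60.30, Duria, 2,227 kg, $125,736.42):
Base rate for 5452.60.30 is 20.5%.
5452.60.30 has an FTA preferential rate, but origin Duria is not Durova; base rate stands.
Additional duty on 5452.60.30 from Duria: +20.3%. Applied ad valorem rate: 20.5% + 20.3% = 40.8%.
Duty = $125,736.42 × 40.8% = $51,300.46.
Line 2 (5468.29.67, Durova, 3,789 m², $474,799.59):
Base rate for 5468.29.67 is $4.99/m².
Origin Durova qualifies under the Junara–Durova agreement and 5468.29.67 is covered: preferential rate Free applies instead.
Duty = $474,799.59 × 0% = $0.00.
Line 3 (8101.20.52, Durova, 3,782 m², $799,174.42):
Base rate for 8101.20.52 is $1.15/m².
Origin Durova qualifies under the Junara–Durova agreement and 8101.20.52 is covered: preferential rate Free applies instead.
Duty = $799,174.42 × 0% = $0.00.
Total = $51,300.46 + $0.00 + $0.00 = $51,300.46.

$51,300.46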